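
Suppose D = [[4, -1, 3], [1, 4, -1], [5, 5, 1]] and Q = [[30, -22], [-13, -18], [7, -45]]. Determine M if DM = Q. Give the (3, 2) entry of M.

-5

Left-multiplying both sides by D⁻¹ gives M = D⁻¹Q.
det D = -3, so D⁻¹ = [[-3, -16/3, 11/3], [2, 11/3, -7/3], [5, 25/3, -17/3]].
M = D⁻¹Q = [[-3, -16/3, 11/3], [2, 11/3, -7/3], [5, 25/3, -17/3]] · [[30, -22], [-13, -18], [7, -45]] = [[5, -3], [-4, -5], [2, -5]].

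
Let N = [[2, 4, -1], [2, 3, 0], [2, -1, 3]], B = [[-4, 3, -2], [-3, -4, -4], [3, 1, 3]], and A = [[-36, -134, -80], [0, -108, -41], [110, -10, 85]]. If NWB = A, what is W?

W = [[-3, 4, 1], [-1, 5, 3], [-4, -4, 2]]

W = N⁻¹AB⁻¹ (apply N⁻¹ on the left and B⁻¹ on the right).
det N = 2, so N⁻¹ = [[9/2, -11/2, 3/2], [-3, 4, -1], [-4, 5, -1]].
det B = 5; the adjugate gives B⁻¹ = [[-8/5, -11/5, -4], [-3/5, -6/5, -2], [9/5, 13/5, 5]].
N⁻¹A = [[3, -24, -7], [-2, -20, -9], [34, 6, 30]].
W = (N⁻¹A)B⁻¹ = [[-3, 4, 1], [-1, 5, 3], [-4, -4, 2]].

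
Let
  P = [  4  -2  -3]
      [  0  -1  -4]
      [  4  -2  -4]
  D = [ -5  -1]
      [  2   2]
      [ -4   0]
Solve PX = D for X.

X = [[-1, 0], [2, 2], [-1, -1]]

P is on the left of X, so left-multiply by P⁻¹: X = P⁻¹D.
det P = 4; the adjugate gives P⁻¹ = [[-1, -1/2, 5/4], [-4, -1, 4], [1, 0, -1]].
X = P⁻¹D = [[-1, -1/2, 5/4], [-4, -1, 4], [1, 0, -1]] · [[-5, -1], [2, 2], [-4, 0]] = [[-1, 0], [2, 2], [-1, -1]].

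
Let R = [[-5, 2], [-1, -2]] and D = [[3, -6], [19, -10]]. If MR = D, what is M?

Right-multiplying both sides by R⁻¹ gives M = DR⁻¹.
det R = 12; the adjugate gives R⁻¹ = [[-1/6, -1/6], [1/12, -5/12]].
M = DR⁻¹ = [[3, -6], [19, -10]] · [[-1/6, -1/6], [1/12, -5/12]] = [[-1, 2], [-4, 1]].

M = [[-1, 2], [-4, 1]]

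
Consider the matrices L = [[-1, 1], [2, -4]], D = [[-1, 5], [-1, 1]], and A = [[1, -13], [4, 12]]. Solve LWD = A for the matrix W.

Left-multiply by L⁻¹ and right-multiply by D⁻¹: W = L⁻¹AD⁻¹.
L has determinant 2; L⁻¹ = [[-2, -1/2], [-1, -1/2]].
det D = 4; the adjugate gives D⁻¹ = [[1/4, -5/4], [1/4, -1/4]].
L⁻¹A = [[-4, 20], [-3, 7]].
W = (L⁻¹A)D⁻¹ = [[4, 0], [1, 2]].

W = [[4, 0], [1, 2]]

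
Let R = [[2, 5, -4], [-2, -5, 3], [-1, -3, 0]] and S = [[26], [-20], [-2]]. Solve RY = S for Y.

Since R multiplies Y on the left, Y = R⁻¹S.
det R = -1, so R⁻¹ = [[-9, -12, 5], [3, 4, -2], [-1, -1, 0]].
Y = R⁻¹S = [[-9, -12, 5], [3, 4, -2], [-1, -1, 0]] · [[26], [-20], [-2]] = [[-4], [2], [-6]].

Y = [[-4], [2], [-6]]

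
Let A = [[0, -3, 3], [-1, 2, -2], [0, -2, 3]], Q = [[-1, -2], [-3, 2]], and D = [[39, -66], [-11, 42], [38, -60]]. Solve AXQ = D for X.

Isolating X: multiply by A⁻¹ from the left and Q⁻¹ from the right, so X = A⁻¹DQ⁻¹.
det A = -3, so A⁻¹ = [[-2/3, -1, 0], [-1, 0, 1], [-2/3, 0, 1]].
det Q = -8, so Q⁻¹ = [[-1/4, -1/4], [-3/8, 1/8]].
A⁻¹D = [[-15, 2], [-1, 6], [12, -16]].
X = (A⁻¹D)Q⁻¹ = [[3, 4], [-2, 1], [3, -5]].

X = [[3, 4], [-2, 1], [3, -5]]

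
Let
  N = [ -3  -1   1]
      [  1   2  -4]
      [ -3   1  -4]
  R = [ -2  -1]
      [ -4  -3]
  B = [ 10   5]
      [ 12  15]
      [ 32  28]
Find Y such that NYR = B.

Y = [[0, 1], [4, -1], [-1, 2]]

Y = N⁻¹BR⁻¹ (apply N⁻¹ on the left and R⁻¹ on the right).
det N = 3; the adjugate gives N⁻¹ = [[-4/3, -1, 2/3], [16/3, 5, -11/3], [7/3, 2, -5/3]].
det R = 2; the adjugate gives R⁻¹ = [[-3/2, 1/2], [2, -1]].
N⁻¹B = [[-4, -3], [-4, -1], [-6, -5]].
Y = (N⁻¹B)R⁻¹ = [[0, 1], [4, -1], [-1, 2]].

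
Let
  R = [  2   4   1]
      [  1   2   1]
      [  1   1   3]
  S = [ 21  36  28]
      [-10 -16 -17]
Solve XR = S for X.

X = [[5, 5, 6], [-1, -4, -4]]

Right-multiplying both sides by R⁻¹ gives X = SR⁻¹.
R has determinant 1; R⁻¹ = [[5, -11, 2], [-2, 5, -1], [-1, 2, 0]].
X = SR⁻¹ = [[21, 36, 28], [-10, -16, -17]] · [[5, -11, 2], [-2, 5, -1], [-1, 2, 0]] = [[5, 5, 6], [-1, -4, -4]].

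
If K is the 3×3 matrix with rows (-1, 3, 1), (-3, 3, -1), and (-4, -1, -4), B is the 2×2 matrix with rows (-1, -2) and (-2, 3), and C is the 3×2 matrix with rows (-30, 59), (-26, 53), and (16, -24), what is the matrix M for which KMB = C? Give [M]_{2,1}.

Left-multiply by K⁻¹ and right-multiply by B⁻¹: M = K⁻¹CB⁻¹.
det K = 4; the adjugate gives K⁻¹ = [[-13/4, 11/4, -3/2], [-2, 2, -1], [15/4, -13/4, 3/2]].
det B = -7, so B⁻¹ = [[-3/7, -2/7], [-2/7, 1/7]].
K⁻¹C = [[2, -10], [-8, 12], [-4, 13]].
M = (K⁻¹C)B⁻¹ = [[2, -2], [0, 4], [-2, 3]].

0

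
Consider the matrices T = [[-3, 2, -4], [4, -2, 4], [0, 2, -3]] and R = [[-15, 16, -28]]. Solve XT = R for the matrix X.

Right-multiplying both sides by T⁻¹ gives X = RT⁻¹.
det T = -2, so T⁻¹ = [[1, 1, 0], [-6, -9/2, 2], [-4, -3, 1]].
X = RT⁻¹ = [[-15, 16, -28]] · [[1, 1, 0], [-6, -9/2, 2], [-4, -3, 1]] = [[1, -3, 4]].

X = [[1, -3, 4]]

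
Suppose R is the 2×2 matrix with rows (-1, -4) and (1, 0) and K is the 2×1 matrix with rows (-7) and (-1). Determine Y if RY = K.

R is on the left of Y, so left-multiply by R⁻¹: Y = R⁻¹K.
det R = 4, so R⁻¹ = [[0, 1], [-1/4, -1/4]].
Y = R⁻¹K = [[0, 1], [-1/4, -1/4]] · [[-7], [-1]] = [[-1], [2]].

Y = [[-1], [2]]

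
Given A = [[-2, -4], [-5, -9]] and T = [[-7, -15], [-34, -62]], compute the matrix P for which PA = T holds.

P = [[6, -1], [2, 6]]

Since A sits to the right of P, P = TA⁻¹.
det A = -2, so A⁻¹ = [[9/2, -2], [-5/2, 1]].
P = TA⁻¹ = [[-7, -15], [-34, -62]] · [[9/2, -2], [-5/2, 1]] = [[6, -1], [2, 6]].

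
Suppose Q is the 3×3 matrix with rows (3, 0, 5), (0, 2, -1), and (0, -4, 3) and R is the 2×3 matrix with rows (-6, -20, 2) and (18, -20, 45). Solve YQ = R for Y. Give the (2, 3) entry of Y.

Since Q sits to the right of Y, Y = RQ⁻¹.
det Q = 6; the adjugate gives Q⁻¹ = [[1/3, -10/3, -5/3], [0, 3/2, 1/2], [0, 2, 1]].
Y = RQ⁻¹ = [[-6, -20, 2], [18, -20, 45]] · [[1/3, -10/3, -5/3], [0, 3/2, 1/2], [0, 2, 1]] = [[-2, -6, 2], [6, 0, 5]].

5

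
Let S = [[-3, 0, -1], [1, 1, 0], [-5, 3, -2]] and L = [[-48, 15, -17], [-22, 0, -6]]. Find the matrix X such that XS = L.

S is on the right of X, so right-multiply by S⁻¹: X = LS⁻¹.
S has determinant -2; S⁻¹ = [[1, 3/2, -1/2], [-1, -1/2, 1/2], [-4, -9/2, 3/2]].
X = LS⁻¹ = [[-48, 15, -17], [-22, 0, -6]] · [[1, 3/2, -1/2], [-1, -1/2, 1/2], [-4, -9/2, 3/2]] = [[5, -3, 6], [2, -6, 2]].

X = [[5, -3, 6], [2, -6, 2]]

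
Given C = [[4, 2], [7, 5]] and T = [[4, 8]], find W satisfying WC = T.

Right-multiplying both sides by C⁻¹ gives W = TC⁻¹.
det C = 6, so C⁻¹ = [[5/6, -1/3], [-7/6, 2/3]].
W = TC⁻¹ = [[4, 8]] · [[5/6, -1/3], [-7/6, 2/3]] = [[-6, 4]].

W = [[-6, 4]]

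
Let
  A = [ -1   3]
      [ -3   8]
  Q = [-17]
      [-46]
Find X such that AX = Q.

X = [[2], [-5]]

A is on the left of X, so left-multiply by A⁻¹: X = A⁻¹Q.
det A = 1; the adjugate gives A⁻¹ = [[8, -3], [3, -1]].
X = A⁻¹Q = [[8, -3], [3, -1]] · [[-17], [-46]] = [[2], [-5]].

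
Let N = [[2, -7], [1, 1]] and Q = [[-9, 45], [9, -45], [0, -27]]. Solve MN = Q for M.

M = [[-6, 3], [6, -3], [3, -6]]

Right-multiplying both sides by N⁻¹ gives M = QN⁻¹.
det N = 9, so N⁻¹ = [[1/9, 7/9], [-1/9, 2/9]].
M = QN⁻¹ = [[-9, 45], [9, -45], [0, -27]] · [[1/9, 7/9], [-1/9, 2/9]] = [[-6, 3], [6, -3], [3, -6]].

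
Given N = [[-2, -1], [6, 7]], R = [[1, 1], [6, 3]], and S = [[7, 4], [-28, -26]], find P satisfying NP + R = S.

P = [[-1, 1], [-4, -5]]

NP = S − R = [[6, 3], [-34, -29]].
Since N multiplies P on the left, P = N⁻¹(S − R).
det N = -8, so N⁻¹ = [[-7/8, -1/8], [3/4, 1/4]].
P = N⁻¹(S − R) = [[-1, 1], [-4, -5]].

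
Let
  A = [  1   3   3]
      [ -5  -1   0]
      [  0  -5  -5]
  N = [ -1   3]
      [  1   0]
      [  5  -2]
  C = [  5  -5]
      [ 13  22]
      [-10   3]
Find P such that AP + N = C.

AP = C − N = [[6, -8], [12, 22], [-15, 5]].
A is on the left of P, so left-multiply by A⁻¹: P = A⁻¹(C − N).
det A = 5, so A⁻¹ = [[1, 0, 3/5], [-5, -1, -3], [5, 1, 14/5]].
P = A⁻¹(C − N) = [[-3, -5], [3, 3], [0, -4]].

P = [[-3, -5], [3, 3], [0, -4]]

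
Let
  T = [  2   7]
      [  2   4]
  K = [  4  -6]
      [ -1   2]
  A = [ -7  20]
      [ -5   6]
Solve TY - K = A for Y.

TY = A + K = [[-3, 14], [-6, 8]].
T is on the left of Y, so left-multiply by T⁻¹: Y = T⁻¹(A + K).
det T = -6, so T⁻¹ = [[-2/3, 7/6], [1/3, -1/3]].
Y = T⁻¹(A + K) = [[-5, 0], [1, 2]].

Y = [[-5, 0], [1, 2]]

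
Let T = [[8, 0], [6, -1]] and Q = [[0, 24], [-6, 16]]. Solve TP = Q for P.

Since T multiplies P on the left, P = T⁻¹Q.
T has determinant -8; T⁻¹ = [[1/8, 0], [3/4, -1]].
P = T⁻¹Q = [[1/8, 0], [3/4, -1]] · [[0, 24], [-6, 16]] = [[0, 3], [6, 2]].

P = [[0, 3], [6, 2]]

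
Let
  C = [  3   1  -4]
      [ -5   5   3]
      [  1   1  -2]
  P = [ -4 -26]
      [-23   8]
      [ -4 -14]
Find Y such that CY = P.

Left-multiplying both sides by C⁻¹ gives Y = C⁻¹P.
C has determinant -6; C⁻¹ = [[13/6, 1/3, -23/6], [7/6, 1/3, -11/6], [5/3, 1/3, -10/3]].
Y = C⁻¹P = [[13/6, 1/3, -23/6], [7/6, 1/3, -11/6], [5/3, 1/3, -10/3]] · [[-4, -26], [-23, 8], [-4, -14]] = [[-1, 0], [-5, -2], [-1, 6]].

Y = [[-1, 0], [-5, -2], [-1, 6]]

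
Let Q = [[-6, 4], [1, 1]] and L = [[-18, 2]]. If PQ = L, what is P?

Since Q sits to the right of P, P = LQ⁻¹.
det Q = -10, so Q⁻¹ = [[-1/10, 2/5], [1/10, 3/5]].
P = LQ⁻¹ = [[-18, 2]] · [[-1/10, 2/5], [1/10, 3/5]] = [[2, -6]].

P = [[2, -6]]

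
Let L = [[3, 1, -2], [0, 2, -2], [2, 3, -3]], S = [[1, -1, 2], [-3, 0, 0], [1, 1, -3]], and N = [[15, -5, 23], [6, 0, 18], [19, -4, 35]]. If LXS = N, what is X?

X = L⁻¹NS⁻¹ (apply L⁻¹ on the left and S⁻¹ on the right).
det L = 4; the adjugate gives L⁻¹ = [[0, -3/4, 1/2], [-1, -5/4, 3/2], [-1, -7/4, 3/2]].
det S = 3, so S⁻¹ = [[0, -1/3, 0], [-3, -5/3, -2], [-1, -2/3, -1]].
L⁻¹N = [[5, -2, 4], [6, -1, 7], [3, -1, -2]].
X = (L⁻¹N)S⁻¹ = [[2, -1, 0], [-4, -5, -5], [5, 2, 4]].

X = [[2, -1, 0], [-4, -5, -5], [5, 2, 4]]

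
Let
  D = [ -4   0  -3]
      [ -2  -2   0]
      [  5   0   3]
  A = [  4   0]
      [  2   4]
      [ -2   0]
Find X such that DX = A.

D is on the left of X, so left-multiply by D⁻¹: X = D⁻¹A.
det D = -6; the adjugate gives D⁻¹ = [[1, 0, 1], [-1, -1/2, -1], [-5/3, 0, -4/3]].
X = D⁻¹A = [[1, 0, 1], [-1, -1/2, -1], [-5/3, 0, -4/3]] · [[4, 0], [2, 4], [-2, 0]] = [[2, 0], [-3, -2], [-4, 0]].

X = [[2, 0], [-3, -2], [-4, 0]]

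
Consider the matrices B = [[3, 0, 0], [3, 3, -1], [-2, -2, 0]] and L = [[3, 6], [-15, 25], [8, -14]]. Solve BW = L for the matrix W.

Left-multiplying both sides by B⁻¹ gives W = B⁻¹L.
det B = -6, so B⁻¹ = [[1/3, 0, 0], [-1/3, 0, -1/2], [0, -1, -3/2]].
W = B⁻¹L = [[1/3, 0, 0], [-1/3, 0, -1/2], [0, -1, -3/2]] · [[3, 6], [-15, 25], [8, -14]] = [[1, 2], [-5, 5], [3, -4]].

W = [[1, 2], [-5, 5], [3, -4]]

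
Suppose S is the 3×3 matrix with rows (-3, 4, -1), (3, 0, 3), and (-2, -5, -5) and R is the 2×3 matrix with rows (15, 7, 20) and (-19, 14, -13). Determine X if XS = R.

Right-multiplying both sides by S⁻¹ gives X = RS⁻¹.
det S = 6; the adjugate gives S⁻¹ = [[5/2, 25/6, 2], [3/2, 13/6, 1], [-5/2, -23/6, -2]].
X = RS⁻¹ = [[15, 7, 20], [-19, 14, -13]] · [[5/2, 25/6, 2], [3/2, 13/6, 1], [-5/2, -23/6, -2]] = [[-2, 1, -3], [6, 1, 2]].

X = [[-2, 1, -3], [6, 1, 2]]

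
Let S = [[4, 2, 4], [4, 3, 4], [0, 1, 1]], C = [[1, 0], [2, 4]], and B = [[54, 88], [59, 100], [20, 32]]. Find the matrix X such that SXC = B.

X = [[-2, -1], [-1, 3], [5, 5]]

Left-multiply by S⁻¹ and right-multiply by C⁻¹: X = S⁻¹BC⁻¹.
det S = 4, so S⁻¹ = [[-1/4, 1/2, -1], [-1, 1, 0], [1, -1, 1]].
det C = 4, so C⁻¹ = [[1, 0], [-1/2, 1/4]].
S⁻¹B = [[-4, -4], [5, 12], [15, 20]].
X = (S⁻¹B)C⁻¹ = [[-2, -1], [-1, 3], [5, 5]].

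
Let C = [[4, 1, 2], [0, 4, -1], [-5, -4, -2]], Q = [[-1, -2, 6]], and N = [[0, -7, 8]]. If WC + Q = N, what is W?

W = [[-1, -2, -1]]

WC = N − Q = [[1, -5, 2]].
C is on the right of W, so right-multiply by C⁻¹: W = (N − Q)C⁻¹.
C has determinant -3; C⁻¹ = [[4, 2, 3], [-5/3, -2/3, -4/3], [-20/3, -11/3, -16/3]].
W = (N − Q)C⁻¹ = [[-1, -2, -1]].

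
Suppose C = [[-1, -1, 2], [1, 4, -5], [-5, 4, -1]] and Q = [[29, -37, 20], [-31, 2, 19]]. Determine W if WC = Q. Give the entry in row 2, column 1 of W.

2

Right-multiplying both sides by C⁻¹ gives W = QC⁻¹.
det C = 6, so C⁻¹ = [[8/3, 7/6, -1/2], [13/3, 11/6, -1/2], [4, 3/2, -1/2]].
W = QC⁻¹ = [[29, -37, 20], [-31, 2, 19]] · [[8/3, 7/6, -1/2], [13/3, 11/6, -1/2], [4, 3/2, -1/2]] = [[-3, -4, -6], [2, -4, 5]].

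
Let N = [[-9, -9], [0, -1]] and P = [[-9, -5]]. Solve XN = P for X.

X = [[1, -4]]

Since N sits to the right of X, X = PN⁻¹.
N has determinant 9; N⁻¹ = [[-1/9, 1], [0, -1]].
X = PN⁻¹ = [[-9, -5]] · [[-1/9, 1], [0, -1]] = [[1, -4]].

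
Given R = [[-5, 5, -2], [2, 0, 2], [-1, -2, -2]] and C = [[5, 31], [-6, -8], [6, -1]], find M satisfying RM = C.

M = [[2, -1], [1, 4], [-5, -3]]

Left-multiplying both sides by R⁻¹ gives M = R⁻¹C.
R has determinant -2; R⁻¹ = [[-2, -7, -5], [-1, -4, -3], [2, 15/2, 5]].
M = R⁻¹C = [[-2, -7, -5], [-1, -4, -3], [2, 15/2, 5]] · [[5, 31], [-6, -8], [6, -1]] = [[2, -1], [1, 4], [-5, -3]].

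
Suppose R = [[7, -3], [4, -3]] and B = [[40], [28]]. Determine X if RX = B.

X = [[4], [-4]]

Since R multiplies X on the left, X = R⁻¹B.
R has determinant -9; R⁻¹ = [[1/3, -1/3], [4/9, -7/9]].
X = R⁻¹B = [[1/3, -1/3], [4/9, -7/9]] · [[40], [28]] = [[4], [-4]].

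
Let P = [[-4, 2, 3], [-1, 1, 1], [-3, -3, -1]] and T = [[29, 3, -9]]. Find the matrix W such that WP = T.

W = [[-4, -1, -4]]

P is on the right of W, so right-multiply by P⁻¹: W = TP⁻¹.
det P = 2, so P⁻¹ = [[1, -7/2, -1/2], [-2, 13/2, 1/2], [3, -9, -1]].
W = TP⁻¹ = [[29, 3, -9]] · [[1, -7/2, -1/2], [-2, 13/2, 1/2], [3, -9, -1]] = [[-4, -1, -4]].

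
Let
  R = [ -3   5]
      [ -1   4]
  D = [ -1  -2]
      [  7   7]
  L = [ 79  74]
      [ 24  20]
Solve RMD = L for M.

M = [[0, -4], [1, 0]]

Isolating M: multiply by R⁻¹ from the left and D⁻¹ from the right, so M = R⁻¹LD⁻¹.
det R = -7, so R⁻¹ = [[-4/7, 5/7], [-1/7, 3/7]].
det D = 7; the adjugate gives D⁻¹ = [[1, 2/7], [-1, -1/7]].
R⁻¹L = [[-28, -28], [-1, -2]].
M = (R⁻¹L)D⁻¹ = [[0, -4], [1, 0]].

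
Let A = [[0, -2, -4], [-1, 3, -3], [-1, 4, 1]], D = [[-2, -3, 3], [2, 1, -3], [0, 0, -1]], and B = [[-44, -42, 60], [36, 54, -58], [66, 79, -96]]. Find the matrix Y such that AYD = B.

Left-multiply by A⁻¹ and right-multiply by D⁻¹: Y = A⁻¹BD⁻¹.
det A = -4; the adjugate gives A⁻¹ = [[-15/4, 7/2, -9/2], [-1, 1, -1], [1/4, -1/2, 1/2]].
det D = -4, so D⁻¹ = [[1/4, 3/4, -3/2], [-1/2, -1/2, 0], [0, 0, -1]].
A⁻¹B = [[-6, -9, 4], [14, 17, -22], [4, 2, -4]].
Y = (A⁻¹B)D⁻¹ = [[3, 0, 5], [-5, 2, 1], [0, 2, -2]].

Y = [[3, 0, 5], [-5, 2, 1], [0, 2, -2]]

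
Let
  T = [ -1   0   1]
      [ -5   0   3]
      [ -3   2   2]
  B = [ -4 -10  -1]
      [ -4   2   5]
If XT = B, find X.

Since T sits to the right of X, X = BT⁻¹.
T has determinant -4; T⁻¹ = [[3/2, -1/2, 0], [-1/4, -1/4, 1/2], [5/2, -1/2, 0]].
X = BT⁻¹ = [[-4, -10, -1], [-4, 2, 5]] · [[3/2, -1/2, 0], [-1/4, -1/4, 1/2], [5/2, -1/2, 0]] = [[-6, 5, -5], [6, -1, 1]].

X = [[-6, 5, -5], [6, -1, 1]]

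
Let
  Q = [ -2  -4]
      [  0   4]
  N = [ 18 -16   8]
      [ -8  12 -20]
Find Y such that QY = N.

Left-multiplying both sides by Q⁻¹ gives Y = Q⁻¹N.
det Q = -8, so Q⁻¹ = [[-1/2, -1/2], [0, 1/4]].
Y = Q⁻¹N = [[-1/2, -1/2], [0, 1/4]] · [[18, -16, 8], [-8, 12, -20]] = [[-5, 2, 6], [-2, 3, -5]].

Y = [[-5, 2, 6], [-2, 3, -5]]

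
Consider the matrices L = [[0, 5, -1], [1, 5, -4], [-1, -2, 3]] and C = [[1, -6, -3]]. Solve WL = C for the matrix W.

Right-multiplying both sides by L⁻¹ gives W = CL⁻¹.
L has determinant 2; L⁻¹ = [[7/2, -13/2, -15/2], [1/2, -1/2, -1/2], [3/2, -5/2, -5/2]].
W = CL⁻¹ = [[1, -6, -3]] · [[7/2, -13/2, -15/2], [1/2, -1/2, -1/2], [3/2, -5/2, -5/2]] = [[-4, 4, 3]].

W = [[-4, 4, 3]]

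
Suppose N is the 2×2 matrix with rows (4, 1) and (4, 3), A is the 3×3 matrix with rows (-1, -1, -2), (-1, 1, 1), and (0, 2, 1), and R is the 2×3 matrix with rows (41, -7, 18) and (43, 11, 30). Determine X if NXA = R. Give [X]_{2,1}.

Left-multiply by N⁻¹ and right-multiply by A⁻¹: X = N⁻¹RA⁻¹.
det N = 8, so N⁻¹ = [[3/8, -1/8], [-1/2, 1/2]].
A has determinant 4; A⁻¹ = [[-1/4, -3/4, 1/4], [1/4, -1/4, 3/4], [-1/2, 1/2, -1/2]].
N⁻¹R = [[10, -4, 3], [1, 9, 6]].
X = (N⁻¹R)A⁻¹ = [[-5, -5, -2], [-1, 0, 4]].

-1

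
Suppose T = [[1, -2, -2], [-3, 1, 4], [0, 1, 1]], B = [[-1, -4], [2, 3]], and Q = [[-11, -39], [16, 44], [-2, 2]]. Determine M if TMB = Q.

M = [[5, -5], [-5, 1], [3, -3]]

Isolating M: multiply by T⁻¹ from the left and B⁻¹ from the right, so M = T⁻¹QB⁻¹.
det T = -3; the adjugate gives T⁻¹ = [[1, 0, 2], [-1, -1/3, -2/3], [1, 1/3, 5/3]].
det B = 5; the adjugate gives B⁻¹ = [[3/5, 4/5], [-2/5, -1/5]].
T⁻¹Q = [[-15, -35], [7, 23], [-9, -21]].
M = (T⁻¹Q)B⁻¹ = [[5, -5], [-5, 1], [3, -3]].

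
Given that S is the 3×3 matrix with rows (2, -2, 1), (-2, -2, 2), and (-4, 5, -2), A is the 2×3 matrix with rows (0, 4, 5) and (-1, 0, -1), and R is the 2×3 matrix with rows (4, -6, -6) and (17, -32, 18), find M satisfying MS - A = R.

M = [[-3, -1, -2], [3, 3, -4]]

MS = R + A = [[4, -2, -1], [16, -32, 17]].
Right-multiplying both sides by S⁻¹ gives M = (R + A)S⁻¹.
det S = -6; the adjugate gives S⁻¹ = [[1, -1/6, 1/3], [2, 0, 1], [3, 1/3, 4/3]].
M = (R + A)S⁻¹ = [[-3, -1, -2], [3, 3, -4]].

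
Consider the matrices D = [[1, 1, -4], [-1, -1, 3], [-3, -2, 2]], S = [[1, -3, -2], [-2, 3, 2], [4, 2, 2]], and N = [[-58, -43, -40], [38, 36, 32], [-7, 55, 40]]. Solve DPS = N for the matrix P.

Isolating P: multiply by D⁻¹ from the left and S⁻¹ from the right, so P = D⁻¹NS⁻¹.
D has determinant 1; D⁻¹ = [[4, 6, -1], [-7, -10, 1], [-1, -1, 0]].
det S = -2; the adjugate gives S⁻¹ = [[-1, -1, 0], [-6, -5, -1], [8, 7, 3/2]].
D⁻¹N = [[3, -11, -8], [19, -4, 0], [20, 7, 8]].
P = (D⁻¹N)S⁻¹ = [[-1, -4, -1], [5, 1, 4], [2, 1, 5]].

P = [[-1, -4, -1], [5, 1, 4], [2, 1, 5]]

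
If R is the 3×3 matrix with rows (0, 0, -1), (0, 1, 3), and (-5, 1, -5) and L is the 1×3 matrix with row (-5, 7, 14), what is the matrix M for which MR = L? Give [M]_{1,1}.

Since R sits to the right of M, M = LR⁻¹.
det R = -5; the adjugate gives R⁻¹ = [[8/5, 1/5, -1/5], [3, 1, 0], [-1, 0, 0]].
M = LR⁻¹ = [[-5, 7, 14]] · [[8/5, 1/5, -1/5], [3, 1, 0], [-1, 0, 0]] = [[-1, 6, 1]].

-1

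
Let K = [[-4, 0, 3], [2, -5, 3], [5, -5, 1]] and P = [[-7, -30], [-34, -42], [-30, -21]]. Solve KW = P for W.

W = [[-2, 3], [3, 6], [-5, -6]]

Left-multiplying both sides by K⁻¹ gives W = K⁻¹P.
det K = 5; the adjugate gives K⁻¹ = [[2, -3, 3], [13/5, -19/5, 18/5], [3, -4, 4]].
W = K⁻¹P = [[2, -3, 3], [13/5, -19/5, 18/5], [3, -4, 4]] · [[-7, -30], [-34, -42], [-30, -21]] = [[-2, 3], [3, 6], [-5, -6]].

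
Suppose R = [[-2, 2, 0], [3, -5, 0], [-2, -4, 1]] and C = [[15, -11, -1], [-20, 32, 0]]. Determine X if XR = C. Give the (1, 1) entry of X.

-5

Right-multiplying both sides by R⁻¹ gives X = CR⁻¹.
det R = 4, so R⁻¹ = [[-5/4, -1/2, 0], [-3/4, -1/2, 0], [-11/2, -3, 1]].
X = CR⁻¹ = [[15, -11, -1], [-20, 32, 0]] · [[-5/4, -1/2, 0], [-3/4, -1/2, 0], [-11/2, -3, 1]] = [[-5, 1, -1], [1, -6, 0]].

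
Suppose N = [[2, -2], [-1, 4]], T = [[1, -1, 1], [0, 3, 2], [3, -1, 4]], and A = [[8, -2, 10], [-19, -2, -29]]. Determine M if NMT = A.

M = [[-1, -1, 0], [4, 0, -3]]

M = N⁻¹AT⁻¹ (apply N⁻¹ on the left and T⁻¹ on the right).
det N = 6; the adjugate gives N⁻¹ = [[2/3, 1/3], [1/6, 1/3]].
T has determinant -1; T⁻¹ = [[-14, -3, 5], [-6, -1, 2], [9, 2, -3]].
N⁻¹A = [[-1, -2, -3], [-5, -1, -8]].
M = (N⁻¹A)T⁻¹ = [[-1, -1, 0], [4, 0, -3]].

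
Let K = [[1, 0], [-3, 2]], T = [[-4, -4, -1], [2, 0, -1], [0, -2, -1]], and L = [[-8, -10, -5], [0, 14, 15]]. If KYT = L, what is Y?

Y = K⁻¹LT⁻¹ (apply K⁻¹ on the left and T⁻¹ on the right).
det K = 2; the adjugate gives K⁻¹ = [[1, 0], [3/2, 1/2]].
T has determinant 4; T⁻¹ = [[-1/2, -1/2, 1], [1/2, 1, -3/2], [-1, -2, 2]].
K⁻¹L = [[-8, -10, -5], [-12, -8, 0]].
Y = (K⁻¹L)T⁻¹ = [[4, 4, -3], [2, -2, 0]].

Y = [[4, 4, -3], [2, -2, 0]]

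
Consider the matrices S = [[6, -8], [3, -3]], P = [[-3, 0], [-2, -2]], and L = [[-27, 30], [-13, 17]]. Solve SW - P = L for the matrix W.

SW = L + P = [[-30, 30], [-15, 15]].
S is on the left of W, so left-multiply by S⁻¹: W = S⁻¹(L + P).
det S = 6, so S⁻¹ = [[-1/2, 4/3], [-1/2, 1]].
W = S⁻¹(L + P) = [[-5, 5], [0, 0]].

W = [[-5, 5], [0, 0]]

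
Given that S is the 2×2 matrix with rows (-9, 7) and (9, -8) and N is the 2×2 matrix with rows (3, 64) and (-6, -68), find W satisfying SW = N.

Since S multiplies W on the left, W = S⁻¹N.
det S = 9, so S⁻¹ = [[-8/9, -7/9], [-1, -1]].
W = S⁻¹N = [[-8/9, -7/9], [-1, -1]] · [[3, 64], [-6, -68]] = [[2, -4], [3, 4]].

W = [[2, -4], [3, 4]]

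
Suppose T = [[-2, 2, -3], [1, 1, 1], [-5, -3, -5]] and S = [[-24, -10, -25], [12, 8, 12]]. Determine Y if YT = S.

Right-multiplying both sides by T⁻¹ gives Y = ST⁻¹.
det T = -2, so T⁻¹ = [[1, -19/2, -5/2], [0, 5/2, 1/2], [-1, 8, 2]].
Y = ST⁻¹ = [[-24, -10, -25], [12, 8, 12]] · [[1, -19/2, -5/2], [0, 5/2, 1/2], [-1, 8, 2]] = [[1, 3, 5], [0, 2, -2]].

Y = [[1, 3, 5], [0, 2, -2]]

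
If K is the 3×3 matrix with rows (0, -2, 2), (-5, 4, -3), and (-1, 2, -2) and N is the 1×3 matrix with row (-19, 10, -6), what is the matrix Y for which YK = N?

Y = [[2, 4, -1]]

Since K sits to the right of Y, Y = NK⁻¹.
det K = 2, so K⁻¹ = [[-1, 0, -1], [-7/2, 1, -5], [-3, 1, -5]].
Y = NK⁻¹ = [[-19, 10, -6]] · [[-1, 0, -1], [-7/2, 1, -5], [-3, 1, -5]] = [[2, 4, -1]].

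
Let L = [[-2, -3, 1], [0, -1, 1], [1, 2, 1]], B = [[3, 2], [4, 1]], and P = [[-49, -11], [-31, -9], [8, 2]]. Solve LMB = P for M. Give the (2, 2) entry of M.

3

Isolating M: multiply by L⁻¹ from the left and B⁻¹ from the right, so M = L⁻¹PB⁻¹.
det L = 4, so L⁻¹ = [[-3/4, 5/4, -1/2], [1/4, -3/4, 1/2], [1/4, 1/4, 1/2]].
det B = -5, so B⁻¹ = [[-1/5, 2/5], [4/5, -3/5]].
L⁻¹P = [[-6, -4], [15, 5], [-16, -4]].
M = (L⁻¹P)B⁻¹ = [[-2, 0], [1, 3], [0, -4]].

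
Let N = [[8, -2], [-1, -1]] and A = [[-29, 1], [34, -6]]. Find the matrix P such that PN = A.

Since N sits to the right of P, P = AN⁻¹.
N has determinant -10; N⁻¹ = [[1/10, -1/5], [-1/10, -4/5]].
P = AN⁻¹ = [[-29, 1], [34, -6]] · [[1/10, -1/5], [-1/10, -4/5]] = [[-3, 5], [4, -2]].

P = [[-3, 5], [4, -2]]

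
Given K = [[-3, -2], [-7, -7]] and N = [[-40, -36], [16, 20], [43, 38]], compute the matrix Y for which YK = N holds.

Y = [[4, 4], [4, -4], [-5, -4]]

K is on the right of Y, so right-multiply by K⁻¹: Y = NK⁻¹.
det K = 7, so K⁻¹ = [[-1, 2/7], [1, -3/7]].
Y = NK⁻¹ = [[-40, -36], [16, 20], [43, 38]] · [[-1, 2/7], [1, -3/7]] = [[4, 4], [4, -4], [-5, -4]].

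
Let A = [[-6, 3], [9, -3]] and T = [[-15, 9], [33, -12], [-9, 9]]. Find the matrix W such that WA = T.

W = [[4, 1], [-1, 3], [6, 3]]

A is on the right of W, so right-multiply by A⁻¹: W = TA⁻¹.
det A = -9; the adjugate gives A⁻¹ = [[1/3, 1/3], [1, 2/3]].
W = TA⁻¹ = [[-15, 9], [33, -12], [-9, 9]] · [[1/3, 1/3], [1, 2/3]] = [[4, 1], [-1, 3], [6, 3]].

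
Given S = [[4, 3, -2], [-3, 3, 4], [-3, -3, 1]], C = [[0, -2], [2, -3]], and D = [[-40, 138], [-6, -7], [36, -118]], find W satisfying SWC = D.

W = [[-5, -5], [-5, -2], [2, -3]]

Left-multiply by S⁻¹ and right-multiply by C⁻¹: W = S⁻¹DC⁻¹.
S has determinant -3; S⁻¹ = [[-5, -1, -6], [3, 2/3, 10/3], [-6, -1, -7]].
det C = 4; the adjugate gives C⁻¹ = [[-3/4, 1/2], [-1/2, 0]].
S⁻¹D = [[-10, 25], [-4, 16], [-6, 5]].
W = (S⁻¹D)C⁻¹ = [[-5, -5], [-5, -2], [2, -3]].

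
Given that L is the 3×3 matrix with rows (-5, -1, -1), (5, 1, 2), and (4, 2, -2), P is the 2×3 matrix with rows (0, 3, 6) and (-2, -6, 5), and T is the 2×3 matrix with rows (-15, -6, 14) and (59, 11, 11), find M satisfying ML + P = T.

M = [[-4, -3, -5], [-4, 5, 4]]

ML = T − P = [[-15, -9, 8], [61, 17, 6]].
Since L sits to the right of M, M = (T − P)L⁻¹.
det L = 6; the adjugate gives L⁻¹ = [[-1, -2/3, -1/6], [3, 7/3, 5/6], [1, 1, 0]].
M = (T − P)L⁻¹ = [[-4, -3, -5], [-4, 5, 4]].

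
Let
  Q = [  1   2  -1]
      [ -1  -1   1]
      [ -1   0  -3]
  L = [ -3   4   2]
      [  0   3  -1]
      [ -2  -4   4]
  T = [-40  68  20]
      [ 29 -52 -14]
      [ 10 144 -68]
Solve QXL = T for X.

Left-multiply by Q⁻¹ and right-multiply by L⁻¹: X = Q⁻¹TL⁻¹.
det Q = -4, so Q⁻¹ = [[-3/4, -3/2, -1/4], [1, 1, 0], [1/4, 1/2, -1/4]].
det L = -4, so L⁻¹ = [[-2, 6, 5/2], [-1/2, 2, 3/4], [-3/2, 5, 9/4]].
Q⁻¹T = [[-16, -9, 23], [-11, 16, 6], [2, -45, 15]].
X = (Q⁻¹T)L⁻¹ = [[2, 1, 5], [5, -4, -2], [-4, -3, 5]].

X = [[2, 1, 5], [5, -4, -2], [-4, -3, 5]]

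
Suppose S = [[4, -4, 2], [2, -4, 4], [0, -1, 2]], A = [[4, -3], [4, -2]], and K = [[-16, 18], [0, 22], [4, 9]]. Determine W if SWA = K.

Left-multiply by S⁻¹ and right-multiply by A⁻¹: W = S⁻¹KA⁻¹.
det S = -4; the adjugate gives S⁻¹ = [[1, -3/2, 2], [1, -2, 3], [1/2, -1, 2]].
A has determinant 4; A⁻¹ = [[-1/2, 3/4], [-1, 1]].
S⁻¹K = [[-8, 3], [-4, 1], [0, 5]].
W = (S⁻¹K)A⁻¹ = [[1, -3], [1, -2], [-5, 5]].

W = [[1, -3], [1, -2], [-5, 5]]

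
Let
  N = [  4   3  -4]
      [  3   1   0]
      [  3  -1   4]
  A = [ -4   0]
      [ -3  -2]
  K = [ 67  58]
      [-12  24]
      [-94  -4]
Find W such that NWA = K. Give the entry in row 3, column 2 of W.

2

Left-multiply by N⁻¹ and right-multiply by A⁻¹: W = N⁻¹KA⁻¹.
det N = 4, so N⁻¹ = [[1, -2, 1], [-3, 7, -3], [-3/2, 13/4, -5/4]].
det A = 8; the adjugate gives A⁻¹ = [[-1/4, 0], [3/8, -1/2]].
N⁻¹K = [[-3, 6], [-3, 6], [-22, -4]].
W = (N⁻¹K)A⁻¹ = [[3, -3], [3, -3], [4, 2]].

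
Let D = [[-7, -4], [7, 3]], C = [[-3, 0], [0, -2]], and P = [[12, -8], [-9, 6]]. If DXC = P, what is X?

X = [[0, 0], [1, -1]]

Isolating X: multiply by D⁻¹ from the left and C⁻¹ from the right, so X = D⁻¹PC⁻¹.
det D = 7; the adjugate gives D⁻¹ = [[3/7, 4/7], [-1, -1]].
det C = 6, so C⁻¹ = [[-1/3, 0], [0, -1/2]].
D⁻¹P = [[0, 0], [-3, 2]].
X = (D⁻¹P)C⁻¹ = [[0, 0], [1, -1]].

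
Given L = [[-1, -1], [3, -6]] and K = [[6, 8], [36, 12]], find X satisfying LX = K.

Left-multiplying both sides by L⁻¹ gives X = L⁻¹K.
det L = 9; the adjugate gives L⁻¹ = [[-2/3, 1/9], [-1/3, -1/9]].
X = L⁻¹K = [[-2/3, 1/9], [-1/3, -1/9]] · [[6, 8], [36, 12]] = [[0, -4], [-6, -4]].

X = [[0, -4], [-6, -4]]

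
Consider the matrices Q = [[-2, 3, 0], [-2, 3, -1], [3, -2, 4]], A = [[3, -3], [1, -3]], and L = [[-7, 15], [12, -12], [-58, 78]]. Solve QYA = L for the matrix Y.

Y = [[2, 2], [1, 0], [-5, -4]]

Isolating Y: multiply by Q⁻¹ from the left and A⁻¹ from the right, so Y = Q⁻¹LA⁻¹.
Q has determinant -5; Q⁻¹ = [[-2, 12/5, 3/5], [-1, 8/5, 2/5], [1, -1, 0]].
det A = -6; the adjugate gives A⁻¹ = [[1/2, -1/2], [1/6, -1/2]].
Q⁻¹L = [[8, -12], [3, -3], [-19, 27]].
Y = (Q⁻¹L)A⁻¹ = [[2, 2], [1, 0], [-5, -4]].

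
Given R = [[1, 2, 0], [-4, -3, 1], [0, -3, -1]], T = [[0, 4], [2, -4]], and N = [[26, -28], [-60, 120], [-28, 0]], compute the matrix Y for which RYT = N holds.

Isolating Y: multiply by R⁻¹ from the left and T⁻¹ from the right, so Y = R⁻¹NT⁻¹.
R has determinant -2; R⁻¹ = [[-3, -1, -1], [2, 1/2, 1/2], [-6, -3/2, -5/2]].
det T = -8, so T⁻¹ = [[1/2, 1/2], [1/4, 0]].
R⁻¹N = [[10, -36], [8, 4], [4, -12]].
Y = (R⁻¹N)T⁻¹ = [[-4, 5], [5, 4], [-1, 2]].

Y = [[-4, 5], [5, 4], [-1, 2]]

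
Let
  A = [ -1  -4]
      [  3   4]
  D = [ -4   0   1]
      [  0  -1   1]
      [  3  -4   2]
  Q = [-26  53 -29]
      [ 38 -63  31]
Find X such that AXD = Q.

X = [[0, -3, 2], [1, 0, 3]]

Isolating X: multiply by A⁻¹ from the left and D⁻¹ from the right, so X = A⁻¹QD⁻¹.
A has determinant 8; A⁻¹ = [[1/2, 1/2], [-3/8, -1/8]].
det D = -5, so D⁻¹ = [[-2/5, 4/5, -1/5], [-3/5, 11/5, -4/5], [-3/5, 16/5, -4/5]].
A⁻¹Q = [[6, -5, 1], [5, -12, 7]].
X = (A⁻¹Q)D⁻¹ = [[0, -3, 2], [1, 0, 3]].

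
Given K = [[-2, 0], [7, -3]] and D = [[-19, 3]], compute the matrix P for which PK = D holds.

P = [[6, -1]]

Right-multiplying both sides by K⁻¹ gives P = DK⁻¹.
det K = 6, so K⁻¹ = [[-1/2, 0], [-7/6, -1/3]].
P = DK⁻¹ = [[-19, 3]] · [[-1/2, 0], [-7/6, -1/3]] = [[6, -1]].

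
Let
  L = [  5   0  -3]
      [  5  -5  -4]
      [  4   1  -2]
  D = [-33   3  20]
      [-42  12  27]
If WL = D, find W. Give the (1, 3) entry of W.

L is on the right of W, so right-multiply by L⁻¹: W = DL⁻¹.
L has determinant -5; L⁻¹ = [[-14/5, 3/5, 3], [6/5, -2/5, -1], [-5, 1, 5]].
W = DL⁻¹ = [[-33, 3, 20], [-42, 12, 27]] · [[-14/5, 3/5, 3], [6/5, -2/5, -1], [-5, 1, 5]] = [[-4, -1, -2], [-3, -3, -3]].

-2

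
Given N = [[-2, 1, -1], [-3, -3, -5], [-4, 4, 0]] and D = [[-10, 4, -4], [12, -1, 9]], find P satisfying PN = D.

N is on the right of P, so right-multiply by N⁻¹: P = DN⁻¹.
N has determinant 4; N⁻¹ = [[5, -1, -2], [5, -1, -7/4], [-6, 1, 9/4]].
P = DN⁻¹ = [[-10, 4, -4], [12, -1, 9]] · [[5, -1, -2], [5, -1, -7/4], [-6, 1, 9/4]] = [[-6, 2, 4], [1, -2, -2]].

P = [[-6, 2, 4], [1, -2, -2]]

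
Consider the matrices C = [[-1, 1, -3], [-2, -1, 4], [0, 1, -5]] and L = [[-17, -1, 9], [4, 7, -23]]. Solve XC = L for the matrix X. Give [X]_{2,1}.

C is on the right of X, so right-multiply by C⁻¹: X = LC⁻¹.
det C = -5, so C⁻¹ = [[-1/5, -2/5, -1/5], [2, -1, -2], [2/5, -1/5, -3/5]].
X = LC⁻¹ = [[-17, -1, 9], [4, 7, -23]] · [[-1/5, -2/5, -1/5], [2, -1, -2], [2/5, -1/5, -3/5]] = [[5, 6, 0], [4, -4, -1]].

4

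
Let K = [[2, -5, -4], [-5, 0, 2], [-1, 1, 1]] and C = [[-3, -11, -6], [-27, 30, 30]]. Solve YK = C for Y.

Y = [[3, 1, 4], [-6, 3, 0]]

Since K sits to the right of Y, Y = CK⁻¹.
det K = 1, so K⁻¹ = [[-2, 1, -10], [3, -2, 16], [-5, 3, -25]].
Y = CK⁻¹ = [[-3, -11, -6], [-27, 30, 30]] · [[-2, 1, -10], [3, -2, 16], [-5, 3, -25]] = [[3, 1, 4], [-6, 3, 0]].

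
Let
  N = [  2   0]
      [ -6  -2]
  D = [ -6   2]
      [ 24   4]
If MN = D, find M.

M = [[-6, -1], [6, -2]]

N is on the right of M, so right-multiply by N⁻¹: M = DN⁻¹.
det N = -4, so N⁻¹ = [[1/2, 0], [-3/2, -1/2]].
M = DN⁻¹ = [[-6, 2], [24, 4]] · [[1/2, 0], [-3/2, -1/2]] = [[-6, -1], [6, -2]].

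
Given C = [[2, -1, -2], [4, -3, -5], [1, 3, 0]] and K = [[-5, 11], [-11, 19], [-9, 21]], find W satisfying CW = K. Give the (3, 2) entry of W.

-2

Since C multiplies W on the left, W = C⁻¹K.
C has determinant 5; C⁻¹ = [[3, -6/5, -1/5], [-1, 2/5, 2/5], [3, -7/5, -2/5]].
W = C⁻¹K = [[3, -6/5, -1/5], [-1, 2/5, 2/5], [3, -7/5, -2/5]] · [[-5, 11], [-11, 19], [-9, 21]] = [[0, 6], [-3, 5], [4, -2]].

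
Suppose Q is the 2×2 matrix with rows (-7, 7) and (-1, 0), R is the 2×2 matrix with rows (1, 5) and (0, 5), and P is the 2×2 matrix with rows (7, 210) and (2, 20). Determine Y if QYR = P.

Y = [[-2, -2], [-1, 3]]

Left-multiply by Q⁻¹ and right-multiply by R⁻¹: Y = Q⁻¹PR⁻¹.
det Q = 7, so Q⁻¹ = [[0, -1], [1/7, -1]].
R has determinant 5; R⁻¹ = [[1, -1], [0, 1/5]].
Q⁻¹P = [[-2, -20], [-1, 10]].
Y = (Q⁻¹P)R⁻¹ = [[-2, -2], [-1, 3]].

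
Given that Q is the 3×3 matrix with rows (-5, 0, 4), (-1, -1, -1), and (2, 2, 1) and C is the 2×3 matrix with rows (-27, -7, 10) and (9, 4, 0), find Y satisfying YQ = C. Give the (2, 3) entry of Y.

0

Q is on the right of Y, so right-multiply by Q⁻¹: Y = CQ⁻¹.
Q has determinant -5; Q⁻¹ = [[-1/5, -8/5, -4/5], [1/5, 13/5, 9/5], [0, -2, -1]].
Y = CQ⁻¹ = [[-27, -7, 10], [9, 4, 0]] · [[-1/5, -8/5, -4/5], [1/5, 13/5, 9/5], [0, -2, -1]] = [[4, 5, -1], [-1, -4, 0]].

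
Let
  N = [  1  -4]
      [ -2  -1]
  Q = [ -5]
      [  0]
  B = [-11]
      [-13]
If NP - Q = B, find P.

P = [[4], [5]]

NP = B + Q = [[-16], [-13]].
Since N multiplies P on the left, P = N⁻¹(B + Q).
det N = -9, so N⁻¹ = [[1/9, -4/9], [-2/9, -1/9]].
P = N⁻¹(B + Q) = [[4], [5]].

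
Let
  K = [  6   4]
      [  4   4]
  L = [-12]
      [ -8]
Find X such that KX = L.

X = [[-2], [0]]

Left-multiplying both sides by K⁻¹ gives X = K⁻¹L.
K has determinant 8; K⁻¹ = [[1/2, -1/2], [-1/2, 3/4]].
X = K⁻¹L = [[1/2, -1/2], [-1/2, 3/4]] · [[-12], [-8]] = [[-2], [0]].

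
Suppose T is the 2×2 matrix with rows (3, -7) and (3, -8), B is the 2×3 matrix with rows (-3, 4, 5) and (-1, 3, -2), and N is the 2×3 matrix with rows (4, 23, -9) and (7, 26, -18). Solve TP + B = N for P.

P = [[0, -3, 0], [-1, -4, 2]]

TP = N − B = [[7, 19, -14], [8, 23, -16]].
Since T multiplies P on the left, P = T⁻¹(N − B).
det T = -3; the adjugate gives T⁻¹ = [[8/3, -7/3], [1, -1]].
P = T⁻¹(N − B) = [[0, -3, 0], [-1, -4, 2]].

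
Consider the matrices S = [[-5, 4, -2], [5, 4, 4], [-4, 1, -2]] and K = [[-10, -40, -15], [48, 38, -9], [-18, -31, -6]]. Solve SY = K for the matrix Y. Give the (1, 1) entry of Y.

S is on the left of Y, so left-multiply by S⁻¹: Y = S⁻¹K.
det S = -6; the adjugate gives S⁻¹ = [[2, -1, -4], [1, -1/3, -5/3], [-7/2, 11/6, 20/3]].
Y = S⁻¹K = [[2, -1, -4], [1, -1/3, -5/3], [-7/2, 11/6, 20/3]] · [[-10, -40, -15], [48, 38, -9], [-18, -31, -6]] = [[4, 6, 3], [4, -1, -2], [3, 3, -4]].

4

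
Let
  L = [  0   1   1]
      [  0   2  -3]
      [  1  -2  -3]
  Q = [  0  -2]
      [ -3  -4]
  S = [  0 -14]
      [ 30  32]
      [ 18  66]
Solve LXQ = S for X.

X = [[-5, -4], [5, -2], [2, 2]]

Left-multiply by L⁻¹ and right-multiply by Q⁻¹: X = L⁻¹SQ⁻¹.
det L = -5; the adjugate gives L⁻¹ = [[12/5, -1/5, 1], [3/5, 1/5, 0], [2/5, -1/5, 0]].
det Q = -6; the adjugate gives Q⁻¹ = [[2/3, -1/3], [-1/2, 0]].
L⁻¹S = [[12, 26], [6, -2], [-6, -12]].
X = (L⁻¹S)Q⁻¹ = [[-5, -4], [5, -2], [2, 2]].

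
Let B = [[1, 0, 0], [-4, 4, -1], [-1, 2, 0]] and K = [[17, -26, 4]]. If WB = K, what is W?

W = [[-4, -4, -5]]

B is on the right of W, so right-multiply by B⁻¹: W = KB⁻¹.
det B = 2; the adjugate gives B⁻¹ = [[1, 0, 0], [1/2, 0, 1/2], [-2, -1, 2]].
W = KB⁻¹ = [[17, -26, 4]] · [[1, 0, 0], [1/2, 0, 1/2], [-2, -1, 2]] = [[-4, -4, -5]].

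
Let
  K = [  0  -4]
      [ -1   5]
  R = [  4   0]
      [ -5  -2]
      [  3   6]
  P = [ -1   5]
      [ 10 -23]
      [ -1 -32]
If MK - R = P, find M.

M = [[-5, -3], [0, -5], [4, -2]]

MK = P + R = [[3, 5], [5, -25], [2, -26]].
Since K sits to the right of M, M = (P + R)K⁻¹.
det K = -4; the adjugate gives K⁻¹ = [[-5/4, -1], [-1/4, 0]].
M = (P + R)K⁻¹ = [[-5, -3], [0, -5], [4, -2]].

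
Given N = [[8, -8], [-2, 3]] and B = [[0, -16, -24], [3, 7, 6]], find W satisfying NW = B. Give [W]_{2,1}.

Since N multiplies W on the left, W = N⁻¹B.
det N = 8, so N⁻¹ = [[3/8, 1], [1/4, 1]].
W = N⁻¹B = [[3/8, 1], [1/4, 1]] · [[0, -16, -24], [3, 7, 6]] = [[3, 1, -3], [3, 3, 0]].

3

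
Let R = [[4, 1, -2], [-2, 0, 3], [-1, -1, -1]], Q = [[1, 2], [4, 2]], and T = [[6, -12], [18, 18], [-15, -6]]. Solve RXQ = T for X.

X = R⁻¹TQ⁻¹ (apply R⁻¹ on the left and Q⁻¹ on the right).
R has determinant 3; R⁻¹ = [[1, 1, 1], [-5/3, -2, -8/3], [2/3, 1, 2/3]].
det Q = -6; the adjugate gives Q⁻¹ = [[-1/3, 1/3], [2/3, -1/6]].
R⁻¹T = [[9, 0], [-6, 0], [12, 6]].
X = (R⁻¹T)Q⁻¹ = [[-3, 3], [2, -2], [0, 3]].

X = [[-3, 3], [2, -2], [0, 3]]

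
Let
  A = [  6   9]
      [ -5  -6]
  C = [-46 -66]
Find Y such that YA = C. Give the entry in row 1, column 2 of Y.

2

A is on the right of Y, so right-multiply by A⁻¹: Y = CA⁻¹.
A has determinant 9; A⁻¹ = [[-2/3, -1], [5/9, 2/3]].
Y = CA⁻¹ = [[-46, -66]] · [[-2/3, -1], [5/9, 2/3]] = [[-6, 2]].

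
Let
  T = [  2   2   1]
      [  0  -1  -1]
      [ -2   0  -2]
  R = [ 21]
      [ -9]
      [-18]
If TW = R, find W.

W = [[4], [4], [5]]

Left-multiplying both sides by T⁻¹ gives W = T⁻¹R.
det T = 6; the adjugate gives T⁻¹ = [[1/3, 2/3, -1/6], [1/3, -1/3, 1/3], [-1/3, -2/3, -1/3]].
W = T⁻¹R = [[1/3, 2/3, -1/6], [1/3, -1/3, 1/3], [-1/3, -2/3, -1/3]] · [[21], [-9], [-18]] = [[4], [4], [5]].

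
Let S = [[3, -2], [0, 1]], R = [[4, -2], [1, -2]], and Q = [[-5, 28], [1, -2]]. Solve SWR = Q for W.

W = S⁻¹QR⁻¹ (apply S⁻¹ on the left and R⁻¹ on the right).
det S = 3; the adjugate gives S⁻¹ = [[1/3, 2/3], [0, 1]].
R has determinant -6; R⁻¹ = [[1/3, -1/3], [1/6, -2/3]].
S⁻¹Q = [[-1, 8], [1, -2]].
W = (S⁻¹Q)R⁻¹ = [[1, -5], [0, 1]].

W = [[1, -5], [0, 1]]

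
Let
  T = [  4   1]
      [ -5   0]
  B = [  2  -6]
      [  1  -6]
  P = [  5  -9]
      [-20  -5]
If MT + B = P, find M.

M = [[-3, -3], [1, 5]]

MT = P − B = [[3, -3], [-21, 1]].
Since T sits to the right of M, M = (P − B)T⁻¹.
T has determinant 5; T⁻¹ = [[0, -1/5], [1, 4/5]].
M = (P − B)T⁻¹ = [[-3, -3], [1, 5]].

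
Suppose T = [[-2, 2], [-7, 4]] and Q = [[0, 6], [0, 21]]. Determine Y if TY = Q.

Since T multiplies Y on the left, Y = T⁻¹Q.
det T = 6; the adjugate gives T⁻¹ = [[2/3, -1/3], [7/6, -1/3]].
Y = T⁻¹Q = [[2/3, -1/3], [7/6, -1/3]] · [[0, 6], [0, 21]] = [[0, -3], [0, 0]].

Y = [[0, -3], [0, 0]]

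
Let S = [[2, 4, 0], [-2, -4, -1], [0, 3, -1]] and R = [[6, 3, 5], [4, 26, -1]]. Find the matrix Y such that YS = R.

Y = [[1, -2, -3], [-3, -5, 6]]

S is on the right of Y, so right-multiply by S⁻¹: Y = RS⁻¹.
det S = 6, so S⁻¹ = [[7/6, 2/3, -2/3], [-1/3, -1/3, 1/3], [-1, -1, 0]].
Y = RS⁻¹ = [[6, 3, 5], [4, 26, -1]] · [[7/6, 2/3, -2/3], [-1/3, -1/3, 1/3], [-1, -1, 0]] = [[1, -2, -3], [-3, -5, 6]].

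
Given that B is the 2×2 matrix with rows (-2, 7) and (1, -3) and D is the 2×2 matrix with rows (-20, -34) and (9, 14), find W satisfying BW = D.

Left-multiplying both sides by B⁻¹ gives W = B⁻¹D.
det B = -1; the adjugate gives B⁻¹ = [[3, 7], [1, 2]].
W = B⁻¹D = [[3, 7], [1, 2]] · [[-20, -34], [9, 14]] = [[3, -4], [-2, -6]].

W = [[3, -4], [-2, -6]]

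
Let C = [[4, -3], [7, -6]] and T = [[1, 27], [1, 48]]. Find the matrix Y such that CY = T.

Y = [[1, 6], [1, -1]]

Since C multiplies Y on the left, Y = C⁻¹T.
det C = -3; the adjugate gives C⁻¹ = [[2, -1], [7/3, -4/3]].
Y = C⁻¹T = [[2, -1], [7/3, -4/3]] · [[1, 27], [1, 48]] = [[1, 6], [1, -1]].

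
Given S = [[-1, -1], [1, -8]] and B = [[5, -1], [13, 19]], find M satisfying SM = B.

Left-multiplying both sides by S⁻¹ gives M = S⁻¹B.
S has determinant 9; S⁻¹ = [[-8/9, 1/9], [-1/9, -1/9]].
M = S⁻¹B = [[-8/9, 1/9], [-1/9, -1/9]] · [[5, -1], [13, 19]] = [[-3, 3], [-2, -2]].

M = [[-3, 3], [-2, -2]]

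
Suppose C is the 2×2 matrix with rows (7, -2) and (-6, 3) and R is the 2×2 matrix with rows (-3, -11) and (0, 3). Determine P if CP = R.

P = [[-1, -3], [-2, -5]]

Since C multiplies P on the left, P = C⁻¹R.
det C = 9, so C⁻¹ = [[1/3, 2/9], [2/3, 7/9]].
P = C⁻¹R = [[1/3, 2/9], [2/3, 7/9]] · [[-3, -11], [0, 3]] = [[-1, -3], [-2, -5]].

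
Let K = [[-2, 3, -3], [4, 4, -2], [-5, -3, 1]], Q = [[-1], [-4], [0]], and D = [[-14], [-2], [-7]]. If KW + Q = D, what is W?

KW = D − Q = [[-13], [2], [-7]].
Left-multiplying both sides by K⁻¹ gives W = K⁻¹(D − Q).
K has determinant -2; K⁻¹ = [[1, -3, -3], [-3, 17/2, 8], [-4, 21/2, 10]].
W = K⁻¹(D − Q) = [[2], [0], [3]].

W = [[2], [0], [3]]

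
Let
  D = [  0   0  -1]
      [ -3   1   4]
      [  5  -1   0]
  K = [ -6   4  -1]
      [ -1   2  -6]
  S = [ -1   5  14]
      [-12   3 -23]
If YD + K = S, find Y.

YD = S − K = [[5, 1, 15], [-11, 1, -17]].
D is on the right of Y, so right-multiply by D⁻¹: Y = (S − K)D⁻¹.
det D = 2, so D⁻¹ = [[2, 1/2, 1/2], [10, 5/2, 3/2], [-1, 0, 0]].
Y = (S − K)D⁻¹ = [[5, 5, 4], [5, -3, -4]].

Y = [[5, 5, 4], [5, -3, -4]]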